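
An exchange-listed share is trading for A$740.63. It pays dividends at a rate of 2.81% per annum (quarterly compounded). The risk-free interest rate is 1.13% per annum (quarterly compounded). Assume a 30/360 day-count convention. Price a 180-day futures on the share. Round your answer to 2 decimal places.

A$734.46

F = S · (1+r/4)^(4T) / (1+q/4)^(4T)
= 740.63 × 1.005658 / 1.014099 = 740.63 × 0.991676
F = A$734.46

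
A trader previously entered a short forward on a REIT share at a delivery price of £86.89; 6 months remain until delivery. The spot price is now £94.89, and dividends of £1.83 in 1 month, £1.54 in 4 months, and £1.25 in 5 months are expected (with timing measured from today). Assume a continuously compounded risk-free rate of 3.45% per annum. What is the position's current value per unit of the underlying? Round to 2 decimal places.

-£4.91

PV(remaining dividends) I = 1.83·e^(−0.0345·1/12) + 1.54·e^(−0.0345·4/12) + 1.25·e^(−0.0345·5/12) = 4.5793
Current forward F = (S − I)·e^(rT) = (94.89 − 4.5793)·e^(0.0345·6/12) = 90.3107 × 1.017400 = 91.8821
Value (long) = (F − K)·e^(−rT) = (91.8821 − 86.89) × 0.982898 = 4.9067
Short position value = −(long value) = -£4.91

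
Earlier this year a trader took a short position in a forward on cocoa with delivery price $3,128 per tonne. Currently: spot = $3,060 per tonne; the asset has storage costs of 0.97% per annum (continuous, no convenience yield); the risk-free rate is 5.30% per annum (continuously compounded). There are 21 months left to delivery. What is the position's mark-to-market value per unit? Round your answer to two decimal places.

-$261.46 per tonne

Current fair forward for the remaining 21 months: F = S·e^((r + u)·T), (r + u) = 0.0530 + 0.0097 = 0.0627
F = 3060 · e^(0.0627 × 21/12) = 3060 × 1.11597114 = 3414.8717
Value of long forward = (F − K)·e^(−rT) = (3414.8717 − 3128) · e^(−0.0530·21/12)
= 286.8717 × 0.91142133 = 261.46
Short position value = −(long value) = -$261.46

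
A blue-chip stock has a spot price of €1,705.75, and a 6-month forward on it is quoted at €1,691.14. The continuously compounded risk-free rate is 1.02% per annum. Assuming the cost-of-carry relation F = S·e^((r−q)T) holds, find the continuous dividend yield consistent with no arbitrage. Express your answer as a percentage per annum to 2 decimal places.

2.74%

From F = S·e^((r−q)T): (r − q) = ln(F/S)/T
ln(1691.14/1705.75) = ln(0.991435) = -0.008602
(r − q) = -0.008602 / (6/12) = -0.017204
q = r − ln(F/S)/T = 0.0102 + 0.017204 = 0.027404
q = 2.74%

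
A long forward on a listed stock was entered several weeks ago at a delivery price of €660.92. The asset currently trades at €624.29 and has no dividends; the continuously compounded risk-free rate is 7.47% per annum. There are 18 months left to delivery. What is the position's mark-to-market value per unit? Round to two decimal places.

€33.43

Current fair forward for the remaining 18 months: F = S·e^(r·T), r = 0.0747
F = 624.29 · e^(0.0747 × 18/12) = 624.29 × 1.118569 = 698.3114
Value of long forward = (F − K)·e^(−rT) = (698.3114 − 660.92) · e^(−0.0747·18/12)
= 37.3914 × 0.894000 = 33.43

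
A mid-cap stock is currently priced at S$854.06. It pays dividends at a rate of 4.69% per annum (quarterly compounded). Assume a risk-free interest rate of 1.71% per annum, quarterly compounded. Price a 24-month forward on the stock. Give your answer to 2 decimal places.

S$805.03

F = S · (1+r/4)^(4T) / (1+q/4)^(4T)
= 854.06 × 1.034716 / 1.097741 = 854.06 × 0.942587
F = S$805.03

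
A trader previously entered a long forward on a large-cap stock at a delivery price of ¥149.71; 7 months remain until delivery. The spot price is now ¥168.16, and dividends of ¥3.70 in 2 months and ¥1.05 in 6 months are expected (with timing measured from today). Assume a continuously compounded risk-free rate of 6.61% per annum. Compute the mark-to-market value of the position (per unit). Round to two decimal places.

PV(remaining dividends) I = 3.70·e^(−0.0661·2/12) + 1.05·e^(−0.0661·6/12) = 4.6753
Current forward F = (S − I)·e^(rT) = (168.16 − 4.6753)·e^(0.0661·7/12) = 163.4847 × 1.039311 = 169.9114
Value (long) = (F − K)·e^(−rT) = (169.9114 − 149.71) × 0.962176 = 19.4373
Value = ¥19.44

¥19.44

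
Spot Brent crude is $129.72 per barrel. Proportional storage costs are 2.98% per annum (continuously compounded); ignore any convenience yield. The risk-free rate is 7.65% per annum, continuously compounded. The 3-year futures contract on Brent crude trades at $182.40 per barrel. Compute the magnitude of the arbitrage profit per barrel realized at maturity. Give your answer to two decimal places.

$3.96 per barrel

Fair futures: F* = S·e^(carry·T), with carry = (r + u) = 0.0765 + 0.0298 = 0.1063
F* = 129.72 · e^(0.1063 × 3) = 129.72 · e^0.318900 = 129.72 × 1.375614 = $178.4446
Market $182.40 > fair $178.4446: forward overpriced → cash-and-carry (buy spot, short the forward).
At maturity, profit = |F_mkt − F*| = |182.40 − 178.4446| = $3.96 per barrel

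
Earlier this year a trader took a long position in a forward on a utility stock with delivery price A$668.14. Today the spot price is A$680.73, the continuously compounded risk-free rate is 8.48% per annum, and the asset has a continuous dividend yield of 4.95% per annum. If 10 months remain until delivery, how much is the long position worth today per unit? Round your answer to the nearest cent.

Current fair forward for the remaining 10 months: F = S·e^((r − q)·T), (r − q) = 0.0848 − 0.0495 = 0.0353
F = 680.73 · e^(0.0353 × 10/12) = 680.73 × 1.029854 = 701.0525
Value of long forward = (F − K)·e^(−rT) = (701.0525 − 668.14) · e^(−0.0848·10/12)
= 32.9125 × 0.931772 = 30.67

A$30.67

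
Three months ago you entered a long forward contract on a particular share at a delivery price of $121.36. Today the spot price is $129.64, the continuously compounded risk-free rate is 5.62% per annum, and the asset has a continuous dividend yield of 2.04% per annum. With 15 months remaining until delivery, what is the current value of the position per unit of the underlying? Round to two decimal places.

$13.25

Current fair forward for the remaining 15 months: F = S·e^((r − q)·T), (r − q) = 0.0562 − 0.0204 = 0.0358
F = 129.64 · e^(0.0358 × 15/12) = 129.64 × 1.045766 = 135.5731
Value of long forward = (F − K)·e^(−rT) = (135.5731 − 121.36) · e^(−0.0562·15/12)
= 14.2131 × 0.932161 = 13.25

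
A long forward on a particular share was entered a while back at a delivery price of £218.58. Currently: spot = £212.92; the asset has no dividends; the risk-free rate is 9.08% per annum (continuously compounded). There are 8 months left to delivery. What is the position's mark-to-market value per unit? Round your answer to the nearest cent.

£7.18

Current fair forward for the remaining 8 months: F = S·e^(r·T), r = 0.0908
F = 212.92 · e^(0.0908 × 8/12) = 212.92 × 1.062403 = 226.2068
Value of long forward = (F − K)·e^(−rT) = (226.2068 − 218.58) · e^(−0.0908·8/12)
= 7.6268 × 0.941262 = 7.18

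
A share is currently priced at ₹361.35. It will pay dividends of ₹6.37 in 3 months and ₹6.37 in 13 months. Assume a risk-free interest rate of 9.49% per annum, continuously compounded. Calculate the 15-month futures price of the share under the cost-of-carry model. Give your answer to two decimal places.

₹393.39

PV(dividends) I = 6.37·e^(−0.0949·3/12) + 6.37·e^(−0.0949·13/12)
I = 6.2207 + 5.7477 = 11.9684
F = (S − I)·e^(rT) = (361.35 − 11.9684) · e^(0.0949·15/12)
= 349.3816 · e^0.118625 = 349.3816 × 1.125948 = ₹393.39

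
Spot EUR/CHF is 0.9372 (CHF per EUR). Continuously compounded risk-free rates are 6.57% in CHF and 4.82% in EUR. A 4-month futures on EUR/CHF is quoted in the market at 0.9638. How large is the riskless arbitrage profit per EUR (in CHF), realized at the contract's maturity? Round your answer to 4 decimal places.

Fair futures: F* = S·e^(carry·T), with carry = (r_CHF − r_EUR) = 0.0657 − 0.0482 = 0.0175
F* = 0.9372 · e^(0.0175 × 4/12) = 0.9372 · e^0.005833 = 0.9372 × 1.005850 = 0.9427
Market 0.9638 > fair 0.9427: forward overpriced → cash-and-carry (buy spot, short the forward).
At maturity, profit = |F_mkt − F*| = |0.9638 − 0.9427| = 0.0211 per EUR (in CHF)

0.0211 per EUR (in CHF)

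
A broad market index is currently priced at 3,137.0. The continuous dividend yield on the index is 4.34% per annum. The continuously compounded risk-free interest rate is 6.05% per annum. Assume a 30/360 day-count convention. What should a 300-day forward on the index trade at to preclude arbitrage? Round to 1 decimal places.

3,182.0

F = S·e^((r − q)T) = 3137.0 · e^((0.0605 − 0.0434) × 300/360)
= 3137.0 · e^0.014250 = 3137.0 × 1.014352
F = 3,182.0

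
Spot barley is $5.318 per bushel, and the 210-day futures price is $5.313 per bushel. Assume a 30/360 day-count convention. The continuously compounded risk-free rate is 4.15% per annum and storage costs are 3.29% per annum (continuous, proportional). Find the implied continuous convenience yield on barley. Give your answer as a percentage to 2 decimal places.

7.60%

F = S·e^((r+u−y)T) ⇒ (r+u−y) = ln(F/S)/T
ln(5.313/5.318) = -0.000941; /T ⇒ -0.001613
y = r + u − ln(F/S)/T = 0.0415 + 0.0329 + 0.001613 = 0.076013
y = 7.60%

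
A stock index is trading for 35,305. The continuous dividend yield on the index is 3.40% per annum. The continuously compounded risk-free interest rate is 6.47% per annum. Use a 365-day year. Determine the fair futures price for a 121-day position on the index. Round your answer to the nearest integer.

F = S·e^((r − q)T) = 35305 · e^((0.0647 − 0.0340) × 121/365)
= 35305 · e^0.010177 = 35305 × 1.010229
F = 35,666

35,666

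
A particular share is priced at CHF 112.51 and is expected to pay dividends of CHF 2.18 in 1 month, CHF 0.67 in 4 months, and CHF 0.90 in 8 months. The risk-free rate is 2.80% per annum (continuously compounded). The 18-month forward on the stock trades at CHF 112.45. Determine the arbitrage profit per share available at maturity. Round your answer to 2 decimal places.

PV(dividends) I = 2.18·e^(−0.0280·1/12) + 0.67·e^(−0.0280·4/12) + 0.90·e^(−0.0280·8/12) = 3.7221
Fair forward F* = (S − I)·e^(rT) = (112.51 − 3.7221)·e^0.042000 = 108.7879 × 1.042894 = 113.4542
Market CHF 112.45 < fair 113.4542: forward underpriced → reverse cash-and-carry (short the stock, invest proceeds at r, pay the dividends, go long the forward).
Profit at T = |F_mkt − F*| = |112.45 − 113.4542| = CHF 1.00 per share

CHF 1.00 per share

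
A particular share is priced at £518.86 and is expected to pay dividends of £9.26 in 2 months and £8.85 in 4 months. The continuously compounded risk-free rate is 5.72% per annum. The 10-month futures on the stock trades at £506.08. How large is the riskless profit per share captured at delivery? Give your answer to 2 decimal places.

PV(dividends) I = 9.26·e^(−0.0572·2/12) + 8.85·e^(−0.0572·4/12) = 17.8550
Fair futures F* = (S − I)·e^(rT) = (518.86 − 17.8550)·e^0.047667 = 501.0050 × 1.048821 = 525.4646
Market £506.08 < fair 525.4646: forward underpriced → reverse cash-and-carry (short the stock, invest proceeds at r, pay the dividends, go long the forward).
Profit at T = |F_mkt − F*| = |506.08 − 525.4646| = £19.38 per share

£19.38 per share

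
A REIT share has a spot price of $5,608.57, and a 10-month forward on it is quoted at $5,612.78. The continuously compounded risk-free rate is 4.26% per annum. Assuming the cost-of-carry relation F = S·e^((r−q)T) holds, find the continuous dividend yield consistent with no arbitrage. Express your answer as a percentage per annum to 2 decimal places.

From F = S·e^((r−q)T): (r − q) = ln(F/S)/T
ln(5612.78/5608.57) = ln(1.000751) = 0.000751
(r − q) = 0.000751 / (10/12) = 0.000901
q = r − ln(F/S)/T = 0.0426 − 0.000901 = 0.041699
q = 4.17%

4.17%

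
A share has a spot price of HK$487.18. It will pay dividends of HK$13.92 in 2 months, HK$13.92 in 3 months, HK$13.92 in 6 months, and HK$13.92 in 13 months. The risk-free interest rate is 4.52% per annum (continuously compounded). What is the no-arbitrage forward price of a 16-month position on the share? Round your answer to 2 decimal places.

PV(dividends) I = 13.92·e^(−0.0452·2/12) + 13.92·e^(−0.0452·3/12) + 13.92·e^(−0.0452·6/12) + 13.92·e^(−0.0452·13/12)
I = 13.8155 + 13.7636 + 13.6089 + 13.2548 = 54.4428
F = (S − I)·e^(rT) = (487.18 − 54.4428) · e^(0.0452·16/12)
= 432.7372 · e^0.060267 = 432.7372 × 1.062120 = HK$459.62

HK$459.62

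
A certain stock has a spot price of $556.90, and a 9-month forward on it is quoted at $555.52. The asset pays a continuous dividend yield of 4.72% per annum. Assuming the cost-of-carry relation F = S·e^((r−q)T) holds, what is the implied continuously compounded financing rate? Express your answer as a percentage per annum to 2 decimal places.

From F = S·e^((r−q)T): (r − q) = ln(F/S)/T
ln(555.52/556.90) = ln(0.997522) = -0.002481
(r − q) = -0.002481 / (9/12) = -0.003308
r = ln(F/S)/T + q = -0.003308 + 0.0472 = 0.043892
r = 4.39%

4.39%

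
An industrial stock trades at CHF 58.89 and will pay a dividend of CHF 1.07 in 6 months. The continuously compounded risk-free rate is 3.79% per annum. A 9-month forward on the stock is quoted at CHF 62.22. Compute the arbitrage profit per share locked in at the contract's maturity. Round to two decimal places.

PV(dividends) I = 1.07·e^(−0.0379·6/12) = 1.0499
Fair forward F* = (S − I)·e^(rT) = (58.89 − 1.0499)·e^0.028425 = 57.8401 × 1.028833 = 59.5078
Market CHF 62.22 > fair 59.5078: forward overpriced → cash-and-carry (borrow at r, buy the stock and collect the dividends, short the forward).
Profit at T = |F_mkt − F*| = |62.22 − 59.5078| = CHF 2.71 per share

CHF 2.71 per share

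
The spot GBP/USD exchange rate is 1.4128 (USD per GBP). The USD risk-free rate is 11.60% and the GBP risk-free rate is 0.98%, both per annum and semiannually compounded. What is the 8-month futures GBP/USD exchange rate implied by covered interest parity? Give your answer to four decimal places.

By covered interest parity, F = S · (1+r_USD/2)^(2T) / (1+r_GBP/2)^(2T)
= 1.4128 × 1.078071 / 1.006539 = 1.4128 × 1.071067
F = 1.5132 USD per GBP

1.5132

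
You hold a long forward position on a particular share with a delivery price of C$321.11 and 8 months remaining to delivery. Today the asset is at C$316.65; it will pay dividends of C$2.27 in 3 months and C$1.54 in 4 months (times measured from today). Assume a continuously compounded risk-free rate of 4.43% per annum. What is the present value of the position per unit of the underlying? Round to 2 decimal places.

C$1.12

PV(remaining dividends) I = 2.27·e^(−0.0443·3/12) + 1.54·e^(−0.0443·4/12) = 3.7624
Current forward F = (S − I)·e^(rT) = (316.65 − 3.7624)·e^(0.0443·8/12) = 312.8876 × 1.029974 = 322.2661
Value (long) = (F − K)·e^(−rT) = (322.2661 − 321.11) × 0.970899 = 1.1225
Value = C$1.12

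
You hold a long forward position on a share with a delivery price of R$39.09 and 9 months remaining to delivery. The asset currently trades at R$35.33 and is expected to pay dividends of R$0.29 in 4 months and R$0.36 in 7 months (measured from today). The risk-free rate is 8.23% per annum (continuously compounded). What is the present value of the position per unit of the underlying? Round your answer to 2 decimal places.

-R$2.05

PV(remaining dividends) I = 0.29·e^(−0.0823·4/12) + 0.36·e^(−0.0823·7/12) = 0.6253
Current forward F = (S − I)·e^(rT) = (35.33 − 0.6253)·e^(0.0823·9/12) = 34.7047 × 1.063670 = 36.9143
Value (long) = (F − K)·e^(−rT) = (36.9143 − 39.09) × 0.940141 = -2.0455
Value = -R$2.05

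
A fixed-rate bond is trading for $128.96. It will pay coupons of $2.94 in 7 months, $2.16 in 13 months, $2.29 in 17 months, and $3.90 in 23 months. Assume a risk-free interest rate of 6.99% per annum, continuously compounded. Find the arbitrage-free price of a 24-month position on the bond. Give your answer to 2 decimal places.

$136.45

PV(coupons) I = 2.94·e^(−0.0699·7/12) + 2.16·e^(−0.0699·13/12) + 2.29·e^(−0.0699·17/12) + 3.90·e^(−0.0699·23/12)
I = 2.8225 + 2.0025 + 2.0741 + 3.4110 = 10.3101
F = (S − I)·e^(rT) = (128.96 − 10.3101) · e^(0.0699·24/12)
= 118.6499 · e^0.139800 = 118.6499 × 1.150044 = $136.45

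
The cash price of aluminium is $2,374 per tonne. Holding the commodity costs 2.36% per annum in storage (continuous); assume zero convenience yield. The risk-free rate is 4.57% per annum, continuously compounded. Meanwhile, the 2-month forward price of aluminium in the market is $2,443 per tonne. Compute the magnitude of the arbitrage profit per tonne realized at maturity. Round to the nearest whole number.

Fair forward: F* = S·e^(carry·T), with carry = (r + u) = 0.0457 + 0.0236 = 0.0693
F* = 2374 · e^(0.0693 × 2/12) = 2374 · e^0.011550 = 2374 × 1.011617 = $2401.5788
Market $2443 > fair $2401.5788: forward overpriced → cash-and-carry (buy spot, short the forward).
At maturity, profit = |F_mkt − F*| = |2443 − 2401.5788| = $41 per tonne

$41 per tonne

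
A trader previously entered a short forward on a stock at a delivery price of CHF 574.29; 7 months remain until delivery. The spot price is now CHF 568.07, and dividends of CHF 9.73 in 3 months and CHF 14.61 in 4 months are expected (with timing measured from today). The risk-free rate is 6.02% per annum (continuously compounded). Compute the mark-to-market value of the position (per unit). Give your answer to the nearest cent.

PV(remaining dividends) I = 9.73·e^(−0.0602·3/12) + 14.61·e^(−0.0602·4/12) = 23.9044
Current forward F = (S − I)·e^(rT) = (568.07 − 23.9044)·e^(0.0602·7/12) = 544.1656 × 1.035741 = 563.6146
Value (long) = (F − K)·e^(−rT) = (563.6146 − 574.29) × 0.965493 = -10.3070
Short position value = −(long value) = CHF 10.31

CHF 10.31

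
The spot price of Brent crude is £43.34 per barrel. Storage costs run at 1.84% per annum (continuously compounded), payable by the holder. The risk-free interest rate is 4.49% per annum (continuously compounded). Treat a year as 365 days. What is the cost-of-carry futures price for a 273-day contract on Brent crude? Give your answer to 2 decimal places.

Net carry = r + u − y = 0.0449 + 0.0184 − 0.0000 = 0.0633
F = S·e^((r+u−y)T) = 43.34 · e^(0.0633 × 273/365) = 43.34 · e^0.047345
= 43.34 × 1.048484 = £45.44 per barrel

£45.44 per barrel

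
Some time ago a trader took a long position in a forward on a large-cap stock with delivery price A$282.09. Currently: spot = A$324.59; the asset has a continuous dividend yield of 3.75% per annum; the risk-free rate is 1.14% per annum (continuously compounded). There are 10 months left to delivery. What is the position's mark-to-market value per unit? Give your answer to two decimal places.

Current fair forward for the remaining 10 months: F = S·e^((r − q)·T), (r − q) = 0.0114 − 0.0375 = -0.0261
F = 324.59 · e^(-0.0261 × 10/12) = 324.59 × 0.978485 = 317.6064
Value of long forward = (F − K)·e^(−rT) = (317.6064 − 282.09) · e^(−0.0114·10/12)
= 35.5164 × 0.990545 = 35.18

A$35.18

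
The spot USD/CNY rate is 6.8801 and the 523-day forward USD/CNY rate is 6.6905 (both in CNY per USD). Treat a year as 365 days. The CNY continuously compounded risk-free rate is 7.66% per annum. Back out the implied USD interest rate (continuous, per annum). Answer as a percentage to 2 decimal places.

F = S·e^((r_CNY − r_USD)T) ⇒ r_USD = r_CNY − ln(F/S)/T
ln(6.6905/6.8801) = -0.027945; /(523/365) = -0.019503
r_USD = 0.0766 + 0.019503 = 0.096103
r_USD = 9.61%

9.61%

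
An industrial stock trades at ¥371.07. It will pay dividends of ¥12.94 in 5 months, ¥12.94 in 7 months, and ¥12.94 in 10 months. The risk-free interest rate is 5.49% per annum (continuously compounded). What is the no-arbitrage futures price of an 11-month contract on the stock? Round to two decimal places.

PV(dividends) I = 12.94·e^(−0.0549·5/12) + 12.94·e^(−0.0549·7/12) + 12.94·e^(−0.0549·10/12)
I = 12.6474 + 12.5322 + 12.3613 = 37.5409
F = (S − I)·e^(rT) = (371.07 − 37.5409) · e^(0.0549·11/12)
= 333.5291 · e^0.050325 = 333.5291 × 1.051613 = ¥350.74

¥350.74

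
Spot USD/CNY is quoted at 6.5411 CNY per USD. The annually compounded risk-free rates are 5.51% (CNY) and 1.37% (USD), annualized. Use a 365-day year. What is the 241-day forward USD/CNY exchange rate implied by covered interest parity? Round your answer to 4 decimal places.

6.7163

By covered interest parity, F = S · (1+r_CNY)^T / (1+r_USD)^T
= 6.5411 × 1.036049 / 1.009025 = 6.5411 × 1.026782
F = 6.7163 CNY per USD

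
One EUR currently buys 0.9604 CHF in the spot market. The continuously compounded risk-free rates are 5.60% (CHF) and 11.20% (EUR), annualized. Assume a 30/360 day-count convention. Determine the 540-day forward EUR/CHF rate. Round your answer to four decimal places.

0.8830

F = S·e^((r_CHF − r_EUR)T) = 0.9604 · e^((0.0560 − 0.1120) × 540/360)
= 0.9604 · e^-0.084000 = 0.9604 × 0.919431
F = 0.8830 CHF per EUR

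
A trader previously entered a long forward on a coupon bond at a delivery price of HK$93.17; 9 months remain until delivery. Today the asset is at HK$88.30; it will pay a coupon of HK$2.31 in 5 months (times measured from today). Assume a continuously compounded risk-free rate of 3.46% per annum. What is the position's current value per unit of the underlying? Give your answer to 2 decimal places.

-HK$4.76

PV(remaining coupons) I = 2.31·e^(−0.0346·5/12) = 2.2769
Current forward F = (S − I)·e^(rT) = (88.30 − 2.2769)·e^(0.0346·9/12) = 86.0231 × 1.026290 = 88.2846
Value (long) = (F − K)·e^(−rT) = (88.2846 − 93.17) × 0.974384 = -4.7603
Value = -HK$4.76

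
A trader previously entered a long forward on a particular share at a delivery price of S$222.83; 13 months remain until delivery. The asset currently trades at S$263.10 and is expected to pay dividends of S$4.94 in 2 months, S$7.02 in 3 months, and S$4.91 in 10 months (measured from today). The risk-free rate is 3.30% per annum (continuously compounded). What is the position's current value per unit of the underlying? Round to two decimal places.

PV(remaining dividends) I = 4.94·e^(−0.0330·2/12) + 7.02·e^(−0.0330·3/12) + 4.91·e^(−0.0330·10/12) = 16.6520
Current forward F = (S − I)·e^(rT) = (263.10 − 16.6520)·e^(0.0330·13/12) = 246.4480 × 1.036397 = 255.4180
Value (long) = (F − K)·e^(−rT) = (255.4180 − 222.83) × 0.964881 = 31.4435
Value = S$31.44

S$31.44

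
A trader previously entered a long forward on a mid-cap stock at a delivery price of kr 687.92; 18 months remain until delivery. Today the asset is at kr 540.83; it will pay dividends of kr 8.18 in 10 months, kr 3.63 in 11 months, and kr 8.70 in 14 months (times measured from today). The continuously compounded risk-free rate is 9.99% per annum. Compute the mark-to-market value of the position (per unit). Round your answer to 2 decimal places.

PV(remaining dividends) I = 8.18·e^(−0.0999·10/12) + 3.63·e^(−0.0999·11/12) + 8.70·e^(−0.0999·14/12) = 18.5818
Current forward F = (S − I)·e^(rT) = (540.83 − 18.5818)·e^(0.0999·18/12) = 522.2482 × 1.161660 = 606.6748
Value (long) = (F − K)·e^(−rT) = (606.6748 − 687.92) × 0.860837 = -69.9389
Value = -kr 69.94

-kr 69.94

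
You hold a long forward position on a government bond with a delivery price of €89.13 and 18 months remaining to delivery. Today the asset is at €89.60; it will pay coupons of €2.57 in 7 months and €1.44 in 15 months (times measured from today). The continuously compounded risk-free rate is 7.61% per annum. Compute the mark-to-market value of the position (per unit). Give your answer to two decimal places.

PV(remaining coupons) I = 2.57·e^(−0.0761·7/12) + 1.44·e^(−0.0761·15/12) = 3.7677
Current forward F = (S − I)·e^(rT) = (89.60 − 3.7677)·e^(0.0761·18/12) = 85.8323 × 1.120920 = 96.2111
Value (long) = (F − K)·e^(−rT) = (96.2111 − 89.13) × 0.892124 = 6.3172
Value = €6.32

€6.32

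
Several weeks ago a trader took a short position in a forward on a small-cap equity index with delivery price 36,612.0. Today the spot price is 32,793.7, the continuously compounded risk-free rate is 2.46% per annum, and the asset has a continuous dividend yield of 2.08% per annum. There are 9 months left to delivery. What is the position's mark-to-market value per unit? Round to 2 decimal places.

Current fair forward for the remaining 9 months: F = S·e^((r − q)·T), (r − q) = 0.0246 − 0.0208 = 0.0038
F = 32793.7 · e^(0.0038 × 9/12) = 32793.7 × 1.00285407 = 32887.2955
Value of long forward = (F − K)·e^(−rT) = (32887.2955 − 36612.0) · e^(−0.0246·9/12)
= -3724.7045 × 0.98171916 = -3656.61
Short position value = −(long value) = 3656.61

3656.61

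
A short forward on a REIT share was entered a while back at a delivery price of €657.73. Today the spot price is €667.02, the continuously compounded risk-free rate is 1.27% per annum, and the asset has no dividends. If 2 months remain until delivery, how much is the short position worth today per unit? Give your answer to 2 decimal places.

Current fair forward for the remaining 2 months: F = S·e^(r·T), r = 0.0127
F = 667.02 · e^(0.0127 × 2/12) = 667.02 × 1.002119 = 668.4334
Value of long forward = (F − K)·e^(−rT) = (668.4334 − 657.73) · e^(−0.0127·2/12)
= 10.7034 × 0.997886 = 10.68
Short position value = −(long value) = -€10.68

-€10.68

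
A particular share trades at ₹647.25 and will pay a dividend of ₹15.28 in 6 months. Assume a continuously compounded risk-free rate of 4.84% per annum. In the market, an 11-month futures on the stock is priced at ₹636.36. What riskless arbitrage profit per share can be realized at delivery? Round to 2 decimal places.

₹24.66 per share

PV(dividends) I = 15.28·e^(−0.0484·6/12) = 14.9147
Fair futures F* = (S − I)·e^(rT) = (647.25 − 14.9147)·e^0.044367 = 632.3353 × 1.045366 = 661.0218
Market ₹636.36 < fair 661.0218: forward underpriced → reverse cash-and-carry (short the stock, invest proceeds at r, pay the dividends, go long the forward).
Profit at T = |F_mkt − F*| = |636.36 − 661.0218| = ₹24.66 per share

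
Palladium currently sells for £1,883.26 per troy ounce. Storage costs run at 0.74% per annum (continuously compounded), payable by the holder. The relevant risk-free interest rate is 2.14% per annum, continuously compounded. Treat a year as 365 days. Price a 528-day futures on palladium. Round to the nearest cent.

Net carry = r + u − y = 0.0214 + 0.0074 − 0.0000 = 0.0288
F = S·e^((r+u−y)T) = 1883.26 · e^(0.0288 × 528/365) = 1883.26 · e^0.04166137
= 1883.26 × 1.04254138 = £1,963.38 per troy ounce

£1,963.38 per troy ounce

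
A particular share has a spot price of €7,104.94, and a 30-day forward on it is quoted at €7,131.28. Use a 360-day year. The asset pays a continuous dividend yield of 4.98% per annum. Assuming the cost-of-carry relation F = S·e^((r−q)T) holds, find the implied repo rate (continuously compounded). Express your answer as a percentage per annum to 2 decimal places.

From F = S·e^((r−q)T): (r − q) = ln(F/S)/T
ln(7131.28/7104.94) = ln(1.003707) = 0.003700
(r − q) = 0.003700 / (30/360) = 0.044400
r = ln(F/S)/T + q = 0.044400 + 0.0498 = 0.094200
r = 9.42%

9.42%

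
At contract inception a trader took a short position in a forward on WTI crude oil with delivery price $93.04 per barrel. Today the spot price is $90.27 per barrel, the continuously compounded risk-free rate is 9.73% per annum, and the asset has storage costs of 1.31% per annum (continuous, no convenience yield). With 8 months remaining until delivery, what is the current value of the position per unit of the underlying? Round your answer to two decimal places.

Current fair forward for the remaining 8 months: F = S·e^((r + u)·T), (r + u) = 0.0973 + 0.0131 = 0.1104
F = 90.27 · e^(0.1104 × 8/12) = 90.27 × 1.076376 = 97.1645
Value of long forward = (F − K)·e^(−rT) = (97.1645 − 93.04) · e^(−0.0973·8/12)
= 4.1245 × 0.937192 = 3.87
Short position value = −(long value) = -$3.87

-$3.87 per barrel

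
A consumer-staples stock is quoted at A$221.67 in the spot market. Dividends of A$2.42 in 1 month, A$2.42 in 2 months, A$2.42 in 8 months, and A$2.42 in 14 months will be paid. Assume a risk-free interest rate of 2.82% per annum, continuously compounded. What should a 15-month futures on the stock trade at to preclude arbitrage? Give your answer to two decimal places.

A$219.74

PV(dividends) I = 2.42·e^(−0.0282·1/12) + 2.42·e^(−0.0282·2/12) + 2.42·e^(−0.0282·8/12) + 2.42·e^(−0.0282·14/12)
I = 2.4143 + 2.4087 + 2.3749 + 2.3417 = 9.5396
F = (S − I)·e^(rT) = (221.67 − 9.5396) · e^(0.0282·15/12)
= 212.1304 · e^0.035250 = 212.1304 × 1.035879 = A$219.74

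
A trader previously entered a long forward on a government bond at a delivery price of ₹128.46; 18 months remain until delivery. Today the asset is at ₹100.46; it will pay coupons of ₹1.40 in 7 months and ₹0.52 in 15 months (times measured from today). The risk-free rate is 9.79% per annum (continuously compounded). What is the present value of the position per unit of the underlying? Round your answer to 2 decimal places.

PV(remaining coupons) I = 1.40·e^(−0.0979·7/12) + 0.52·e^(−0.0979·15/12) = 1.7824
Current forward F = (S − I)·e^(rT) = (100.46 − 1.7824)·e^(0.0979·18/12) = 98.6776 × 1.158180 = 114.2864
Value (long) = (F − K)·e^(−rT) = (114.2864 − 128.46) × 0.863423 = -12.2378
Value = -₹12.24

-₹12.24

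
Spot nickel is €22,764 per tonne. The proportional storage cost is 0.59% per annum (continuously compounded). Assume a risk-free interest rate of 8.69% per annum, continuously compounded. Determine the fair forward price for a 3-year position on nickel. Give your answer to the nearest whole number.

Net carry = r + u − y = 0.0869 + 0.0059 − 0.0000 = 0.0928
F = S·e^((r+u−y)T) = 22764 · e^(0.0928 × 3) = 22764 · e^0.278400
= 22764 × 1.321014 = €30,072 per tonne

€30,072 per tonne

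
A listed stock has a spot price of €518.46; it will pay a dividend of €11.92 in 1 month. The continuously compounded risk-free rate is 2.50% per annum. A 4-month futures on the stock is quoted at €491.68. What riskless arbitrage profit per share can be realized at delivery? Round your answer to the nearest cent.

€19.12 per share

PV(dividends) I = 11.92·e^(−0.0250·1/12) = 11.8952
Fair futures F* = (S − I)·e^(rT) = (518.46 − 11.8952)·e^0.008333 = 506.5648 × 1.008368 = 510.8037
Market €491.68 < fair 510.8037: forward underpriced → reverse cash-and-carry (short the stock, invest proceeds at r, pay the dividends, go long the forward).
Profit at T = |F_mkt − F*| = |491.68 − 510.8037| = €19.12 per share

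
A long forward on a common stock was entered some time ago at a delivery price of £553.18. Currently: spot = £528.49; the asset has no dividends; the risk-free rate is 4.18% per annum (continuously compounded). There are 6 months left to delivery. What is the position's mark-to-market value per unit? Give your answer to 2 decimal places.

-£13.25

Current fair forward for the remaining 6 months: F = S·e^(r·T), r = 0.0418
F = 528.49 · e^(0.0418 × 6/12) = 528.49 × 1.021120 = 539.6517
Value of long forward = (F − K)·e^(−rT) = (539.6517 − 553.18) · e^(−0.0418·6/12)
= -13.5283 × 0.979317 = -13.25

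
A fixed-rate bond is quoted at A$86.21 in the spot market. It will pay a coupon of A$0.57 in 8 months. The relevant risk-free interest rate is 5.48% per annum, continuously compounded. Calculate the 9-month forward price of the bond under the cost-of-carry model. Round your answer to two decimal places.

PV(coupons) I = 0.57·e^(−0.0548·8/12)
I = 0.5496
F = (S − I)·e^(rT) = (86.21 − 0.5496) · e^(0.0548·9/12)
= 85.6604 · e^0.041100 = 85.6604 × 1.041956 = A$89.25

A$89.25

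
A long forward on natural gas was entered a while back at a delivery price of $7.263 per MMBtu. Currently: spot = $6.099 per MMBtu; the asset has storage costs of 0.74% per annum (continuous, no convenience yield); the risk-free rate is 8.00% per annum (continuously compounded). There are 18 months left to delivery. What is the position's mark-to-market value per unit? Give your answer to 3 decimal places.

-$0.275 per MMBtu

Current fair forward for the remaining 18 months: F = S·e^((r + u)·T), (r + u) = 0.0800 + 0.0074 = 0.0874
F = 6.099 · e^(0.0874 × 18/12) = 6.099 × 1.140082 = 6.9534
Value of long forward = (F − K)·e^(−rT) = (6.9534 − 7.263) · e^(−0.0800·18/12)
= -0.3096 × 0.886920 = -0.275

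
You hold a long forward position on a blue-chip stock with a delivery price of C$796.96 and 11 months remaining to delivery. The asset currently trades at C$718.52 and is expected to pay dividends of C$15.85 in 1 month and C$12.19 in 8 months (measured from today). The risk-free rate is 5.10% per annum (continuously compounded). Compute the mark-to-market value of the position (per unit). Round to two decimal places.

-C$69.60

PV(remaining dividends) I = 15.85·e^(−0.0510·1/12) + 12.19·e^(−0.0510·8/12) = 27.5653
Current forward F = (S − I)·e^(rT) = (718.52 − 27.5653)·e^(0.0510·11/12) = 690.9547 × 1.047860 = 724.0238
Value (long) = (F − K)·e^(−rT) = (724.0238 − 796.96) × 0.954326 = -69.6049
Value = -C$69.60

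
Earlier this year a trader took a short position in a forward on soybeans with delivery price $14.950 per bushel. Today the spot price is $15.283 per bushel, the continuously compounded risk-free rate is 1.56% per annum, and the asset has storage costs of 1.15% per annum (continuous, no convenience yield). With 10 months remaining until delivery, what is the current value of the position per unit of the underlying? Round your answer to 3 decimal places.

Current fair forward for the remaining 10 months: F = S·e^((r + u)·T), (r + u) = 0.0156 + 0.0115 = 0.0271
F = 15.283 · e^(0.0271 × 10/12) = 15.283 × 1.022840 = 15.6321
Value of long forward = (F − K)·e^(−rT) = (15.6321 − 14.950) · e^(−0.0156·10/12)
= 0.6821 × 0.987084 = 0.673
Short position value = −(long value) = -$0.673

-$0.673 per bushel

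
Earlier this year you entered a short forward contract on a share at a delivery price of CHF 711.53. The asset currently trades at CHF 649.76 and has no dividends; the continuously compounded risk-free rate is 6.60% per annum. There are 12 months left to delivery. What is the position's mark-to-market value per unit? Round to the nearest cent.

Current fair forward for the remaining 12 months: F = S·e^(r·T), r = 0.0660
F = 649.76 · e^(0.0660 × 12/12) = 649.76 × 1.068227 = 694.0912
Value of long forward = (F − K)·e^(−rT) = (694.0912 − 711.53) · e^(−0.0660·12/12)
= -17.4388 × 0.936131 = -16.33
Short position value = −(long value) = CHF 16.33

CHF 16.33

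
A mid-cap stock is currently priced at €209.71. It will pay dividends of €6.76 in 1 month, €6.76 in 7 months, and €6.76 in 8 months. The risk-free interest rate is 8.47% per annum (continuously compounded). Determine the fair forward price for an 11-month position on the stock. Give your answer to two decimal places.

€205.53

PV(dividends) I = 6.76·e^(−0.0847·1/12) + 6.76·e^(−0.0847·7/12) + 6.76·e^(−0.0847·8/12)
I = 6.7125 + 6.4341 + 6.3889 = 19.5355
F = (S − I)·e^(rT) = (209.71 − 19.5355) · e^(0.0847·11/12)
= 190.1745 · e^0.077642 = 190.1745 × 1.080736 = €205.53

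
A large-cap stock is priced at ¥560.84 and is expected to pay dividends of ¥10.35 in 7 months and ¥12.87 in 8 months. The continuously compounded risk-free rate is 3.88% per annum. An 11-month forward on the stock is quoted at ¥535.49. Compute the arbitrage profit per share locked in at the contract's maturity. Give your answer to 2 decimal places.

¥22.18 per share

PV(dividends) I = 10.35·e^(−0.0388·7/12) + 12.87·e^(−0.0388·8/12) = 22.6597
Fair forward F* = (S − I)·e^(rT) = (560.84 − 22.6597)·e^0.035567 = 538.1803 × 1.036207 = 557.6662
Market ¥535.49 < fair 557.6662: forward underpriced → reverse cash-and-carry (short the stock, invest proceeds at r, pay the dividends, go long the forward).
Profit at T = |F_mkt − F*| = |535.49 − 557.6662| = ¥22.18 per share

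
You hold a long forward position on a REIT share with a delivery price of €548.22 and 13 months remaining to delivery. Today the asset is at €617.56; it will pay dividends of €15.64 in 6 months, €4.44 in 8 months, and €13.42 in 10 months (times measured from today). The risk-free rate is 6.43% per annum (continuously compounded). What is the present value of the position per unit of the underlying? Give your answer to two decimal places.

€74.11

PV(remaining dividends) I = 15.64·e^(−0.0643·6/12) + 4.44·e^(−0.0643·8/12) + 13.42·e^(−0.0643·10/12) = 32.1187
Current forward F = (S − I)·e^(rT) = (617.56 − 32.1187)·e^(0.0643·13/12) = 585.4413 × 1.072142 = 627.6762
Value (long) = (F − K)·e^(−rT) = (627.6762 − 548.22) × 0.932712 = 74.1098
Value = €74.11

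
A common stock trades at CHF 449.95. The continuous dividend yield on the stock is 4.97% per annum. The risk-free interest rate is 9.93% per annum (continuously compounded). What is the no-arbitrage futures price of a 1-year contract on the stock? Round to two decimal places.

CHF 472.83

F = S·e^((r − q)T) = 449.95 · e^((0.0993 − 0.0497) × 1)
= 449.95 · e^0.049600 = 449.95 × 1.050851
F = CHF 472.83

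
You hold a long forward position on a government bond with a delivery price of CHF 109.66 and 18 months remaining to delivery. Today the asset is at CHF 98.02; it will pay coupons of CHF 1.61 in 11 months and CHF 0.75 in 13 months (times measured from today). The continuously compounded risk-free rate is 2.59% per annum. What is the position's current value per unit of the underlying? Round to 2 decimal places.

-CHF 9.76

PV(remaining coupons) I = 1.61·e^(−0.0259·11/12) + 0.75·e^(−0.0259·13/12) = 2.3015
Current forward F = (S − I)·e^(rT) = (98.02 − 2.3015)·e^(0.0259·18/12) = 95.7185 × 1.039615 = 99.5104
Value (long) = (F − K)·e^(−rT) = (99.5104 − 109.66) × 0.961895 = -9.7628
Value = -CHF 9.76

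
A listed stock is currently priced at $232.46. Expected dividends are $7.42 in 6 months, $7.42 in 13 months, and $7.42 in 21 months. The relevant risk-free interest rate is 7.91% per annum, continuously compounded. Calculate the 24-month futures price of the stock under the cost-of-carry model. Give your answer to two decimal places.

$248.40

PV(dividends) I = 7.42·e^(−0.0791·6/12) + 7.42·e^(−0.0791·13/12) + 7.42·e^(−0.0791·21/12)
I = 7.1323 + 6.8106 + 6.4608 = 20.4037
F = (S − I)·e^(rT) = (232.46 − 20.4037) · e^(0.0791·24/12)
= 212.0563 · e^0.158200 = 212.0563 × 1.171400 = $248.40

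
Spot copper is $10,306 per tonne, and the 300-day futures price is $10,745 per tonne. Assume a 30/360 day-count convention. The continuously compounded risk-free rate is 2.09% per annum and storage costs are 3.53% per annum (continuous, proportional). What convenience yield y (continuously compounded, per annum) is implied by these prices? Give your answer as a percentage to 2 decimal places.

0.61%

F = S·e^((r+u−y)T) ⇒ (r+u−y) = ln(F/S)/T
ln(10745/10306) = 0.041714; /T ⇒ 0.050057
y = r + u − ln(F/S)/T = 0.0209 + 0.0353 − 0.050057 = 0.006143
y = 0.61%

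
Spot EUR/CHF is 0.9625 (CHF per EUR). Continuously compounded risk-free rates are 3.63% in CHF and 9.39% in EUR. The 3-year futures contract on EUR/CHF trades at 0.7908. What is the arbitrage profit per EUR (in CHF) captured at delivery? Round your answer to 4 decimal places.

0.0190 per EUR (in CHF)

Fair futures: F* = S·e^(carry·T), with carry = (r_CHF − r_EUR) = 0.0363 − 0.0939 = -0.0576
F* = 0.9625 · e^(-0.0576 × 3) = 0.9625 · e^-0.172800 = 0.9625 × 0.841306 = 0.8098
Market 0.7908 < fair 0.8098: forward underpriced → reverse cash-and-carry (short spot, go long the forward).
At maturity, profit = |F_mkt − F*| = |0.7908 − 0.8098| = 0.0190 per EUR (in CHF)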